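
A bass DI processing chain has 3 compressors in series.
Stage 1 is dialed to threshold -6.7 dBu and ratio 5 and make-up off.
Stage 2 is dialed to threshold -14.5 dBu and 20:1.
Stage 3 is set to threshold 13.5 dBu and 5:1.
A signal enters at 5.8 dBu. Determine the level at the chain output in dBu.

Stage 1: 5.8 dBu is 12.5 dB over -6.7 dBu; at 5:1 that becomes 2.5 dB over, giving -4.2 dBu.
Stage 2: overshoot 10.3 dB → 10.3/20 = 0.515 dB → -13.985 dBu.
Stage 3: -13.985 dBu ≤ 13.5 dBu, so stage 3 doesn't engage; output -13.985 dBu.

-13.985 dBu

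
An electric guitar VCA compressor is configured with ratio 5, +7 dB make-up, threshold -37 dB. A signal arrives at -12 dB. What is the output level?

-25 dB

Overshoot: -12 − (-37) = 25 dB.
The 25 dB excess becomes 5 dB after 5:1 reduction.
Output = -37 + 5 = -32 dB; make-up adds 7 dB, giving -25 dB.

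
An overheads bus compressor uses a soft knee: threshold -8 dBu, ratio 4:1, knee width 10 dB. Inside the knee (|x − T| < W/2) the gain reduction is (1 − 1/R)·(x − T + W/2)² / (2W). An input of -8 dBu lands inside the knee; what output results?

x − T + W/2 = -8 − (-8) + 5 = 5.
GR = (1 − 1/4) × 5² / 20 = 0.75 × 25 / 20 = 0.9375 dB.
Output = -8 − 0.9375 = -8.9375 dBu.

-8.9375 dBu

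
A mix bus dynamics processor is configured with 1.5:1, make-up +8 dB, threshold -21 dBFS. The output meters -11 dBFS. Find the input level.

-18 dBFS

Remove make-up: -11 − 8 = -19 dBFS.
The compressed level sits -19 − (-21) = 2 dB over threshold.
Undo the ratio: input overshoot = 2 × 1.5 = 3 dB, giving input = -18 dBFS.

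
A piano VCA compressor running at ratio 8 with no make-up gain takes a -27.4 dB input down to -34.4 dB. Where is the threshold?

Gain reduction = -27.4 − (-34.4) = 7 dB; output overshoot = GR / (R − 1) = 7 / 7 = 1 dB.
Threshold = output − output overshoot = -34.4 − 1 = -35.4 dB.

-35.4 dB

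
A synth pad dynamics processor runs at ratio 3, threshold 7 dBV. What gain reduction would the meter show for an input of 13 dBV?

4 dB

Overshoot = 13 − 7 = 6 dB.
A 3:1 ratio leaves 2 dB of that excess.
So the signal is attenuated by 6 − 2 = 4 dB.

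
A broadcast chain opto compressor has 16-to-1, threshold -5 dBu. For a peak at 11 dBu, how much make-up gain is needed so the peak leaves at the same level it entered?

15 dB

Overshoot 16 dB → 16/16 = 1 dB after compression, so the compressed level is -5 + 1 = -4 dBu.
Make-up = target − compressed = 11 − (-4) = 15 dB.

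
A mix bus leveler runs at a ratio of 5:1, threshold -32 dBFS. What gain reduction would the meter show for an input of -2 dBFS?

24 dB

Overshoot = -2 − (-32) = 30 dB.
After 5:1 compression the overshoot becomes 30/5 = 6 dB.
So the signal is attenuated by 30 − 6 = 24 dB.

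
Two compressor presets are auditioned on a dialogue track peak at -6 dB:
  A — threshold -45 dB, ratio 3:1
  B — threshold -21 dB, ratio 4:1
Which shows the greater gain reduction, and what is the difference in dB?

A: overshoot 39 dB → output overshoot 13 dB → GR 26 dB.
B: overshoot 15 dB → output overshoot 3.75 dB → GR 11.25 dB.
A reduces 14.75 dB more.

A, by 14.75 dB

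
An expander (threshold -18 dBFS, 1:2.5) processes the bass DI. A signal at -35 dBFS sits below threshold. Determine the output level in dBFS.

The input is 17 dB below the -18 dBFS threshold.
A 1:2.5 expander multiplies undershoot by 2.5: 17 × 2.5 = 42.5 dB below threshold.
Output = -18 − 42.5 = -60.5 dBFS.

-60.5 dBFS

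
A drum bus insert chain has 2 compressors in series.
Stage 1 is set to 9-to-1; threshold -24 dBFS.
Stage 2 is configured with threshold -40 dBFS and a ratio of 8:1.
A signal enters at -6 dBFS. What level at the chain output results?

Stage 1: 18 dB above -24 dBFS, reduced 9:1 to 2 dB above → -22 dBFS.
Stage 2: -22 dBFS is 18 dB over -40 dBFS; at 8:1 that becomes 2.25 dB over, giving -37.75 dBFS.

-37.75 dBFS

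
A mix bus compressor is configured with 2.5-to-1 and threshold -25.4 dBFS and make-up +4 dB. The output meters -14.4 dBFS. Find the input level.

-7.9 dBFS

Remove make-up: -14.4 − 4 = -18.4 dBFS.
The compressed level sits -18.4 − (-25.4) = 7 dB over threshold.
Input overshoot = R × output overshoot = 17.5 dB → input = -25.4 + 17.5 = -7.9 dBFS.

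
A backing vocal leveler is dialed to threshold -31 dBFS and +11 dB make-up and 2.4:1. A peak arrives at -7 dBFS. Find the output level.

-10 dBFS

The input is 24 dB above the -31 dBFS threshold.
2.4:1 compression reduces that to 24/2.4 = 10 dB over.
That puts the output at -21 dBFS; make-up adds 11 dB, giving -10 dBFS.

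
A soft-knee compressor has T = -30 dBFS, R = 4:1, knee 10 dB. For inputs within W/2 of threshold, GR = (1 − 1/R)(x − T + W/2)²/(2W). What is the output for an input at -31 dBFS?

-31.6 dBFS

x − T + W/2 = -31 − (-30) + 5 = 4.
GR = (1 − 1/4) × 4² / 20 = 0.75 × 16 / 20 = 0.6 dB.
Output = -31 − 0.6 = -31.6 dBFS.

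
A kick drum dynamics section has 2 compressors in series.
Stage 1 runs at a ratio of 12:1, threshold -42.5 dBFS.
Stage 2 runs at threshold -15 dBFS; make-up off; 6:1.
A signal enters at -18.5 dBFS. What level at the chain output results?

Stage 1: 24 dB above -42.5 dBFS, reduced 12:1 to 2 dB above → -40.5 dBFS.
Stage 2: below threshold (-40.5 ≤ -15); passes unchanged; output -40.5 dBFS.

-40.5 dBFS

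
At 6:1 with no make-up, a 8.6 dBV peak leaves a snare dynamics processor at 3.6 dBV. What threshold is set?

2.6 dBV

Let T be the threshold. Output overshoot = (input overshoot)/R, so 3.6 − T = (8.6 − T)/6.
6·(3.6 − T) = 8.6 − T → 5·T = 21.6 − 8.6 = 13.
T = 13/5 = 2.6 dBV.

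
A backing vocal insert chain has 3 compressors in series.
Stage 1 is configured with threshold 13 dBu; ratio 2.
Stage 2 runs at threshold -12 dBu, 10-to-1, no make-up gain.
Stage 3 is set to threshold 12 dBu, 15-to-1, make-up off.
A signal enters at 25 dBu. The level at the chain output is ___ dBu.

Stage 1: 12 dB above 13 dBu, reduced 2:1 to 6 dB above → 19 dBu.
Stage 2: 31 dB above -12 dBu, reduced 10:1 to 3.1 dB above → -8.9 dBu.
Stage 3: -8.9 dBu ≤ 12 dBu, so stage 3 doesn't engage; output -8.9 dBu.

-8.9 dBu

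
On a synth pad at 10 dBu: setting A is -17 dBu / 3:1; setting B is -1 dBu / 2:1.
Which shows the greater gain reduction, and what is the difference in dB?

A, by 12.5 dB

A: GR = 27 − 27/3 = 18 dB.
B: GR = 11 − 11/2 = 5.5 dB.
Difference: 12.5 dB in favour of A.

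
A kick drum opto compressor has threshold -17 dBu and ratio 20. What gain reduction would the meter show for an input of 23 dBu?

38 dB

23 dBu exceeds the threshold by 40 dB.
A 20:1 ratio leaves 2 dB of that excess.
Gain reduction = 40 − 2 = 38 dB.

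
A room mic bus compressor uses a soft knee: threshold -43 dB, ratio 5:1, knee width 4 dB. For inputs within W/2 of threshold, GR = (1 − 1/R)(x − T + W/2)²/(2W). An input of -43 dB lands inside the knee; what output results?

-43.4 dB

x − T + W/2 = -43 − (-43) + 2 = 2.
GR = (1 − 1/5) × 2² / 8 = 0.8 × 4 / 8 = 0.4 dB.
Output = -43 − 0.4 = -43.4 dB.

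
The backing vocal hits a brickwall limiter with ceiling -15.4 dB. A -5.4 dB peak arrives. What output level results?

The limiter clamps the peak to its -15.4 dB ceiling.

-15.4 dB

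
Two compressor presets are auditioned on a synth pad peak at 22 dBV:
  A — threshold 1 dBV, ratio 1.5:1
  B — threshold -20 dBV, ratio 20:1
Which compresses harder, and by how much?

B, by 32.9 dB

A: GR = 21 − 21/1.5 = 7 dB.
B: GR = 42 − 42/20 = 39.9 dB.
B reduces 32.9 dB more.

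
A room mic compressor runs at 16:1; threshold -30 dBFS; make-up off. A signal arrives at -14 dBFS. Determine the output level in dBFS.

Overshoot: -14 − (-30) = 16 dB.
16:1 compression reduces that to 16/16 = 1 dB over.
Output = -30 + 1 = -29 dBFS.

-29 dBFS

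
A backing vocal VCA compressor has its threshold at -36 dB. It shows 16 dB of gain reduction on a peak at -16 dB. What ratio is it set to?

5:1

Input overshoot = -16 − (-36) = 20 dB.
Output overshoot = 20 − 16 = 4 dB.
Ratio = input overshoot / output overshoot = 20 / 4 = 5.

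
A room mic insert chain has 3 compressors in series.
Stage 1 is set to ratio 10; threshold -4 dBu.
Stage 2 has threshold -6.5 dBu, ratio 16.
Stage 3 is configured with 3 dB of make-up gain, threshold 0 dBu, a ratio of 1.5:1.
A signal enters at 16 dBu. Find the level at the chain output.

Stage 1: 16 dBu is 20 dB over -4 dBu; at 10:1 that becomes 2 dB over, giving -2 dBu.
Stage 2: overshoot 4.5 dB → 4.5/16 = 0.28125 dB → -6.21875 dBu.
Stage 3: -6.21875 dBu ≤ 0 dBu, so stage 3 doesn't engage; make-up brings it to -3.21875 dBu.

-3.21875 dBu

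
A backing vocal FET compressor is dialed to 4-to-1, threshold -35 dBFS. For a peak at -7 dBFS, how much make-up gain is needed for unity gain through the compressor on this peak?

Without make-up, output = threshold + overshoot/4 = -35 + 7 = -28 dBFS.
Gap to target: 21 dB.

21 dB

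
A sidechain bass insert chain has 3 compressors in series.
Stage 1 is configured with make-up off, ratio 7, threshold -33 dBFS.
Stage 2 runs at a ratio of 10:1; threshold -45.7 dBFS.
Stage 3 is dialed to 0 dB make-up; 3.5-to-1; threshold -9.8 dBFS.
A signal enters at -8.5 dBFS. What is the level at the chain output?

Stage 1: 24.5 dB above -33 dBFS, reduced 7:1 to 3.5 dB above → -29.5 dBFS.
Stage 2: overshoot 16.2 dB → 16.2/10 = 1.62 dB → -44.08 dBFS.
Stage 3: -44.08 dBFS is at or below the -9.8 dBFS threshold — no compression; output -44.08 dBFS.

-44.08 dBFS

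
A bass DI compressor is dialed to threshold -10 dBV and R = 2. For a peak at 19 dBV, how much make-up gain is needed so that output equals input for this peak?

The peak compresses to -10 + 29/2 = 4.5 dBV.
To reach 19 dBV requires 19 − 4.5 = 14.5 dB of make-up.

14.5 dB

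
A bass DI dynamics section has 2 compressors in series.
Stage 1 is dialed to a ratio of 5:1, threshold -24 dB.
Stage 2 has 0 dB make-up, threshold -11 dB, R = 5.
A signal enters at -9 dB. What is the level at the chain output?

Stage 1: overshoot 15 dB → 15/5 = 3 dB → -21 dB.
Stage 2: -21 dB ≤ -11 dB, so stage 2 doesn't engage; output -21 dB.

-21 dB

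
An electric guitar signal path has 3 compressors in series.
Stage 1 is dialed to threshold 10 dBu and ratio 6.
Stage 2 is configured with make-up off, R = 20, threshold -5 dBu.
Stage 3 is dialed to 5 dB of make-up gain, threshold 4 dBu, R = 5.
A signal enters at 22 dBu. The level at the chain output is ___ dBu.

Stage 1: 22 dBu is 12 dB over 10 dBu; at 6:1 that becomes 2 dB over, giving 12 dBu.
Stage 2: overshoot 17 dB → 17/20 = 0.85 dB → -4.15 dBu.
Stage 3: below threshold (-4.15 ≤ 4); passes unchanged; make-up brings it to 0.85 dBu.

0.85 dBu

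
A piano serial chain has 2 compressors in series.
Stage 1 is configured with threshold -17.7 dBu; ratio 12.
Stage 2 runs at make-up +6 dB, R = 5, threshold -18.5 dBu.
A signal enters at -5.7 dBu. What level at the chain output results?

-12.14 dBu

Stage 1: overshoot 12 dB → 12/12 = 1 dB → -16.7 dBu.
Stage 2: 1.8 dB above -18.5 dBu, reduced 5:1 to 0.36 dB above → -18.14 dBu; +6 dB make-up → -12.14 dBu.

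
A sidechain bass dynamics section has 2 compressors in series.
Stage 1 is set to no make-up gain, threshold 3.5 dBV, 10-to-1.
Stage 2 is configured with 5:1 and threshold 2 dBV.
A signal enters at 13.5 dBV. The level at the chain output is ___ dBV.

2.5 dBV

Stage 1: 13.5 dBV is 10 dB over 3.5 dBV; at 10:1 that becomes 1 dB over, giving 4.5 dBV.
Stage 2: 2.5 dB above 2 dBV, reduced 5:1 to 0.5 dB above → 2.5 dBV.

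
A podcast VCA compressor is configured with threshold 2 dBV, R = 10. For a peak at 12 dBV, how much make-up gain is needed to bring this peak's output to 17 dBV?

Without make-up, output = threshold + overshoot/10 = 2 + 1 = 3 dBV.
Gap to target: 14 dB.

14 dB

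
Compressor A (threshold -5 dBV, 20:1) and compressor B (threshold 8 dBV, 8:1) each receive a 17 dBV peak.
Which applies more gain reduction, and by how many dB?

A, by 13.025 dB

A: overshoot 22 dB → output overshoot 1.1 dB → GR 20.9 dB.
B: overshoot 9 dB → output overshoot 1.125 dB → GR 7.875 dB.
A reduces 13.025 dB more.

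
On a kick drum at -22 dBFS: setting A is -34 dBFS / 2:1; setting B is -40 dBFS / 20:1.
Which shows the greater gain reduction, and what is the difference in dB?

B, by 11.1 dB

A: overshoot 12 dB → output overshoot 6 dB → GR 6 dB.
B: overshoot 18 dB → output overshoot 0.9 dB → GR 17.1 dB.
B reduces 11.1 dB more.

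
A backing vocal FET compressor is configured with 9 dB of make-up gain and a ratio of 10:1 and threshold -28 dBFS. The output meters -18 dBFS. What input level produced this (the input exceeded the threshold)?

-18 dBFS

Before make-up, the level was -18 − 9 = -27 dBFS.
Post-compression overshoot = -27 − (-28) = 1 dB.
Before 10:1 compression the overshoot was 1 × 10 = 10 dB, so input = -28 + 10 = -18 dBFS.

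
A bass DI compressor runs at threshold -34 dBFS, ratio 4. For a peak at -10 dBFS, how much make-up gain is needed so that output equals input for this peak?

18 dB

The peak compresses to -34 + 24/4 = -28 dBFS.
To reach -10 dBFS requires -10 − (-28) = 18 dB of make-up.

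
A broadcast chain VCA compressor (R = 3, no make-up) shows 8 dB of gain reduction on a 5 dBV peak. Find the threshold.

Input is 12 dB above T (since output overshoot × R = input overshoot: (-3 − T)·3 = 5 − T gives T = -7 dBV).
Check: -7 + (5 − (-7))/3 = -7 + 4 = -3 dBV. ✓

-7 dBV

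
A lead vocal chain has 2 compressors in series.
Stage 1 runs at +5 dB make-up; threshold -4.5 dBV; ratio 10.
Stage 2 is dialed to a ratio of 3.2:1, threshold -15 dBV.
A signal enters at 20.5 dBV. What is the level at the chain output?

-9.375 dBV

Stage 1: 25 dB above -4.5 dBV, reduced 10:1 to 2.5 dB above → -2 dBV; +5 dB make-up → 3 dBV.
Stage 2: 18 dB above -15 dBV, reduced 3.2:1 to 5.625 dB above → -9.375 dBV.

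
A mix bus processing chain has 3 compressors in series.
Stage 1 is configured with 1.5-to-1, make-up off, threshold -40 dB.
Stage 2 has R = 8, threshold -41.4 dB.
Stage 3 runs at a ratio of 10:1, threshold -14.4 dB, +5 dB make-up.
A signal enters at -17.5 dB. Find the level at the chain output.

Stage 1: 22.5 dB above -40 dB, reduced 1.5:1 to 15 dB above → -25 dB.
Stage 2: -25 dB is 16.4 dB over -41.4 dB; at 8:1 that becomes 2.05 dB over, giving -39.35 dB.
Stage 3: -39.35 dB ≤ -14.4 dB, so stage 3 doesn't engage; make-up brings it to -34.35 dB.

-34.35 dB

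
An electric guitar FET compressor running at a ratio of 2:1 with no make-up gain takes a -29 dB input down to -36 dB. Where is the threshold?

Input is 14 dB above T (since output overshoot × R = input overshoot: (-36 − T)·2 = -29 − T gives T = -43 dB).
Check: -43 + (-29 − (-43))/2 = -43 + 7 = -36 dB. ✓

-43 dB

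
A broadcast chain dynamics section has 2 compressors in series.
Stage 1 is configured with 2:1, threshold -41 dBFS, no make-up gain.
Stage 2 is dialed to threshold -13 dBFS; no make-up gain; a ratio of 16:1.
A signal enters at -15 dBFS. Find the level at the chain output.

Stage 1: overshoot 26 dB → 26/2 = 13 dB → -28 dBFS.
Stage 2: -28 dBFS is at or below the -13 dBFS threshold — no compression; output -28 dBFS.

-28 dBFS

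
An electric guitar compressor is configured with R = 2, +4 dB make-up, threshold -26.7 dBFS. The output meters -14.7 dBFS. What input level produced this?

Remove make-up: -14.7 − 4 = -18.7 dBFS.
The compressed level sits -18.7 − (-26.7) = 8 dB over threshold.
Input overshoot = R × output overshoot = 16 dB → input = -26.7 + 16 = -10.7 dBFS.

-10.7 dBFS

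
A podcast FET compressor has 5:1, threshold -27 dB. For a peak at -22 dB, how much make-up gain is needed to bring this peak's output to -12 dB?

14 dB

Overshoot 5 dB → 5/5 = 1 dB after compression, so the compressed level is -27 + 1 = -26 dB.
Make-up = target − compressed = -12 − (-26) = 14 dB.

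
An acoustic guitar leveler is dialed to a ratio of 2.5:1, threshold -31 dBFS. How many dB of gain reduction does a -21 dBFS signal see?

The signal is 10 dB above threshold.
After 2.5:1 compression the overshoot becomes 10/2.5 = 4 dB.
So the signal is attenuated by 10 − 4 = 6 dB.

6 dB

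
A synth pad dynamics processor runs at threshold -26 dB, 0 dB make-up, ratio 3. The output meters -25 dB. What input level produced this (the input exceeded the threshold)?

-23 dB

That's 1 dB above the -26 dB threshold.
Undo the ratio: input overshoot = 1 × 3 = 3 dB, giving input = -23 dB.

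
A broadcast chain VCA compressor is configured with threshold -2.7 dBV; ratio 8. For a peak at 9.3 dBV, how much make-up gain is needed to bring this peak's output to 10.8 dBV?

Without make-up, output = threshold + overshoot/8 = -2.7 + 1.5 = -1.2 dBV.
Gap to target: 12 dB.

12 dB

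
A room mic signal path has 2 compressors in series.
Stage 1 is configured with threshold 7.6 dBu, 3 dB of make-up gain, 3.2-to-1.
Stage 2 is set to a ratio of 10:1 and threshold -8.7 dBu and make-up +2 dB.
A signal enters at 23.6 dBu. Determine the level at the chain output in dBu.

Stage 1: 16 dB above 7.6 dBu, reduced 3.2:1 to 5 dB above → 12.6 dBu; +3 dB make-up → 15.6 dBu.
Stage 2: overshoot 24.3 dB → 24.3/10 = 2.43 dB → -6.27 dBu; +2 dB make-up → -4.27 dBu.

-4.27 dBu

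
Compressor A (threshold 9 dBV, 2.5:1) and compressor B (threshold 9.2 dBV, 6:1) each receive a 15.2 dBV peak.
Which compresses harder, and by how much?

A: GR = 6.2 − 6.2/2.5 = 3.72 dB.
B: GR = 6 − 6/6 = 5 dB.
B reduces 1.28 dB more.

B, by 1.28 dB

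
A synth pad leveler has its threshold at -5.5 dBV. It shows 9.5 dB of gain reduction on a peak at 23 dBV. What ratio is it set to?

Input overshoot = 23 − (-5.5) = 28.5 dB.
Output overshoot = 28.5 − 9.5 = 19 dB.
Ratio = input overshoot / output overshoot = 28.5 / 19 = 1.5.

1.5:1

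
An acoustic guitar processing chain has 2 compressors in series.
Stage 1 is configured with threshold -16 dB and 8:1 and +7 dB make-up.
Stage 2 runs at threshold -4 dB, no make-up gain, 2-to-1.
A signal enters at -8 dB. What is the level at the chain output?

-8 dB

Stage 1: -8 dB is 8 dB over -16 dB; at 8:1 that becomes 1 dB over, giving -15 dB; +7 dB make-up → -8 dB.
Stage 2: below threshold (-8 ≤ -4); passes unchanged; output -8 dB.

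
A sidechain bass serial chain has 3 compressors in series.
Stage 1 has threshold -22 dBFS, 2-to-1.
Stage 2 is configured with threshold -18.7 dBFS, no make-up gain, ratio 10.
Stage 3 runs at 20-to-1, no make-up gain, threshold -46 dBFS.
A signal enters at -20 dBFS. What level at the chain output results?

Stage 1: 2 dB above -22 dBFS, reduced 2:1 to 1 dB above → -21 dBFS.
Stage 2: -21 dBFS is at or below the -18.7 dBFS threshold — no compression; output -21 dBFS.
Stage 3: -21 dBFS is 25 dB over -46 dBFS; at 20:1 that becomes 1.25 dB over, giving -44.75 dBFS.

-44.75 dBFS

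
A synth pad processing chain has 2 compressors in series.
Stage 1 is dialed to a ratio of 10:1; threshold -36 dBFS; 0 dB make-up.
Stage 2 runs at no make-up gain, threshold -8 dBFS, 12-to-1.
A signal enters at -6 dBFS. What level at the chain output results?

Stage 1: -6 dBFS is 30 dB over -36 dBFS; at 10:1 that becomes 3 dB over, giving -33 dBFS.
Stage 2: -33 dBFS is at or below the -8 dBFS threshold — no compression; output -33 dBFS.

-33 dBFS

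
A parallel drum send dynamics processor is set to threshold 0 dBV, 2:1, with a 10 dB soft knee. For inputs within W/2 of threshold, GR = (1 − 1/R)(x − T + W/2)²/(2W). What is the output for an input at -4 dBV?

x − T + W/2 = -4 − 0 + 5 = 1.
GR = (1 − 1/2) × 1² / 20 = 0.5 × 1 / 20 = 0.025 dB.
Output = -4 − 0.025 = -4.025 dBV.

-4.025 dBV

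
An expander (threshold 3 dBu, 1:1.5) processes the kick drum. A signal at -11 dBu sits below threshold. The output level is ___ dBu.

The input is 14 dB below the 3 dBu threshold.
A 1:1.5 expander multiplies undershoot by 1.5: 14 × 1.5 = 21 dB below threshold.
Output = 3 − 21 = -18 dBu.

-18 dBu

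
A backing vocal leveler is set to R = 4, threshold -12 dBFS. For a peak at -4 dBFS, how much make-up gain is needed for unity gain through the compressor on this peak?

Without make-up, output = threshold + overshoot/4 = -12 + 2 = -10 dBFS.
Gap to target: 6 dB.

6 dB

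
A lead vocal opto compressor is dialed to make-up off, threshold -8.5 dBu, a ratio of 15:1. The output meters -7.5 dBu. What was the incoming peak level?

6.5 dBu

That's 1 dB above the -8.5 dBu threshold.
Input overshoot = R × output overshoot = 15 dB → input = -8.5 + 15 = 6.5 dBu.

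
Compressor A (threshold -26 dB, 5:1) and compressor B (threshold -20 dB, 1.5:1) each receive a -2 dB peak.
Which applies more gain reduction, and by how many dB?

A, by 13.2 dB

A: overshoot 24 dB → output overshoot 4.8 dB → GR 19.2 dB.
B: overshoot 18 dB → output overshoot 12 dB → GR 6 dB.
A applies 13.2 dB more gain reduction.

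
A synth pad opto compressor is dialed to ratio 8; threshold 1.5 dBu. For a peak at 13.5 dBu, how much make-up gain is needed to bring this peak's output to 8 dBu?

5 dB

The peak compresses to 1.5 + 12/8 = 3 dBu.
To reach 8 dBu requires 8 − 3 = 5 dB of make-up.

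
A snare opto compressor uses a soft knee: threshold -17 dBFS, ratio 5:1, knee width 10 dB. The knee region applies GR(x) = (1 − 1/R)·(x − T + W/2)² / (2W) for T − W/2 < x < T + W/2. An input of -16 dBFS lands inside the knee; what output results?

-17.44 dBFS

x − T + W/2 = -16 − (-17) + 5 = 6.
GR = (1 − 1/5) × 6² / 20 = 0.8 × 36 / 20 = 1.44 dB.
Output = -16 − 1.44 = -17.44 dBFS.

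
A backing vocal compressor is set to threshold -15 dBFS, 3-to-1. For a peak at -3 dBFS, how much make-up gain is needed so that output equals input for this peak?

The peak compresses to -15 + 12/3 = -11 dBFS.
To reach -3 dBFS requires -3 − (-11) = 8 dB of make-up.

8 dB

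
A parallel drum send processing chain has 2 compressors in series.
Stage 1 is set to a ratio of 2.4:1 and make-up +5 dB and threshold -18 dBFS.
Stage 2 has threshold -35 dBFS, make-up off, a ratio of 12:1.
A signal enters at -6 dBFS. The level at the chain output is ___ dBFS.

-32.75 dBFS

Stage 1: 12 dB above -18 dBFS, reduced 2.4:1 to 5 dB above → -13 dBFS; +5 dB make-up → -8 dBFS.
Stage 2: -8 dBFS is 27 dB over -35 dBFS; at 12:1 that becomes 2.25 dB over, giving -32.75 dBFS.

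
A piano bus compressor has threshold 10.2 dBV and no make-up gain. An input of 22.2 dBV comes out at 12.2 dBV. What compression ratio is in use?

Input overshoot = 22.2 − 10.2 = 12 dB; output overshoot = 12.2 − 10.2 = 2 dB.
Ratio = 12 / 2 = 6.

6:1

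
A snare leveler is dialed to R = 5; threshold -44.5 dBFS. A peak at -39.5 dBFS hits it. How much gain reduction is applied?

4 dB

-39.5 dBFS exceeds the threshold by 5 dB.
After 5:1 compression the overshoot becomes 5/5 = 1 dB.
So the signal is attenuated by 5 − 1 = 4 dB.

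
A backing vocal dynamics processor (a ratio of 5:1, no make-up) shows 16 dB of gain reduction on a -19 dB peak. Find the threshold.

Input is 20 dB above T (since output overshoot × R = input overshoot: (-35 − T)·5 = -19 − T gives T = -39 dB).
Check: -39 + (-19 − (-39))/5 = -39 + 4 = -35 dB. ✓

-39 dB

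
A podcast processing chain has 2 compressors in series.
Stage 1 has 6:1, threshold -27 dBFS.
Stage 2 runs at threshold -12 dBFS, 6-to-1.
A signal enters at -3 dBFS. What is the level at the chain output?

-23 dBFS

Stage 1: overshoot 24 dB → 24/6 = 4 dB → -23 dBFS.
Stage 2: below threshold (-23 ≤ -12); passes unchanged; output -23 dBFS.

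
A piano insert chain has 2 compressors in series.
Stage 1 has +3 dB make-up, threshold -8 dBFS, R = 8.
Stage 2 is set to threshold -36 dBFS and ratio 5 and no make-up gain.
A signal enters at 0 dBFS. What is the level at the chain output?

Stage 1: overshoot 8 dB → 8/8 = 1 dB → -7 dBFS; +3 dB make-up → -4 dBFS.
Stage 2: overshoot 32 dB → 32/5 = 6.4 dB → -29.6 dBFS.

-29.6 dBFS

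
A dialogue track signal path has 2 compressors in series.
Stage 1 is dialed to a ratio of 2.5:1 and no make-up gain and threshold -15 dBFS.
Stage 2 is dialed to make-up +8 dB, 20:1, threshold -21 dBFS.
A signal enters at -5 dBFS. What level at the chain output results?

Stage 1: overshoot 10 dB → 10/2.5 = 4 dB → -11 dBFS.
Stage 2: 10 dB above -21 dBFS, reduced 20:1 to 0.5 dB above → -20.5 dBFS; +8 dB make-up → -12.5 dBFS.

-12.5 dBFS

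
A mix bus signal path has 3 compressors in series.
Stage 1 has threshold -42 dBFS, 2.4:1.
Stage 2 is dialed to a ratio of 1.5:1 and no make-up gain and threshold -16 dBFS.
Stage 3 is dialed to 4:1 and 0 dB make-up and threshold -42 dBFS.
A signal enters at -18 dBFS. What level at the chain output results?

-39.5 dBFS

Stage 1: overshoot 24 dB → 24/2.4 = 10 dB → -32 dBFS.
Stage 2: -32 dBFS is at or below the -16 dBFS threshold — no compression; output -32 dBFS.
Stage 3: 10 dB above -42 dBFS, reduced 4:1 to 2.5 dB above → -39.5 dBFS.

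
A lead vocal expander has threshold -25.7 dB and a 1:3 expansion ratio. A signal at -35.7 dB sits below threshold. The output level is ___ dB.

Below threshold, a 1:3 expander applies gain = (3−1)×(T − x) of attenuation.
(3−1) × 10 = 20 dB, so output = -35.7 − 20 = -55.7 dB.

-55.7 dB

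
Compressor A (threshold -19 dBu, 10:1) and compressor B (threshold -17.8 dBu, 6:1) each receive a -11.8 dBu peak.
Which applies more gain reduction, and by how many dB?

A, by 1.48 dB

A: 7.2 dB over, compressed to 0.72 dB over, so 6.48 dB of GR.
B: 6 dB over, compressed to 1 dB over, so 5 dB of GR.
Difference: 1.48 dB in favour of A.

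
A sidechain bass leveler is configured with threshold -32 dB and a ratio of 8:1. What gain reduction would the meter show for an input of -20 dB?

-20 dB exceeds the threshold by 12 dB.
A 8:1 ratio leaves 1.5 dB of that excess.
So the signal is attenuated by 12 − 1.5 = 10.5 dB.

10.5 dB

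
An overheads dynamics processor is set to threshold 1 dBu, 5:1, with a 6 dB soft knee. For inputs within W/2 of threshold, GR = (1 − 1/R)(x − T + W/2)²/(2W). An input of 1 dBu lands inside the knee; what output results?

0.4 dBu

x − T + W/2 = 1 − 1 + 3 = 3.
GR = (1 − 1/5) × 3² / 12 = 0.8 × 9 / 12 = 0.6 dB.
Output = 1 − 0.6 = 0.4 dBu.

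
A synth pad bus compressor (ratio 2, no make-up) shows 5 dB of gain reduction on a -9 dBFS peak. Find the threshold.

-19 dBFS

Let T be the threshold. Output overshoot = (input overshoot)/R, so -14 − T = (-9 − T)/2.
2·(-14 − T) = -9 − T → 1·T = -28 − (-9) = -19.
T = -19/1 = -19 dBFS.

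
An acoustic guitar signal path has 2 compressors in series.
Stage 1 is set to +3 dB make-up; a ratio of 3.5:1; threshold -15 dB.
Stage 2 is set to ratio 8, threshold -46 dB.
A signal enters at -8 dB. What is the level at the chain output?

-41.5 dB

Stage 1: -8 dB is 7 dB over -15 dB; at 3.5:1 that becomes 2 dB over, giving -13 dB; +3 dB make-up → -10 dB.
Stage 2: overshoot 36 dB → 36/8 = 4.5 dB → -41.5 dB.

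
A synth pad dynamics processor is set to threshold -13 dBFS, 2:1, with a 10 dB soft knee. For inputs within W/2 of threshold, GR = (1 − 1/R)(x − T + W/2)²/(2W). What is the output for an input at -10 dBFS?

-11.6 dBFS

x − T + W/2 = -10 − (-13) + 5 = 8.
GR = (1 − 1/2) × 8² / 20 = 0.5 × 64 / 20 = 1.6 dB.
Output = -10 − 1.6 = -11.6 dBFS.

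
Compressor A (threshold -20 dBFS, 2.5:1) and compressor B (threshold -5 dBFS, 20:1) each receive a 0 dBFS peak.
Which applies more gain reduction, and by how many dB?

A, by 7.25 dB

A: overshoot 20 dB → output overshoot 8 dB → GR 12 dB.
B: overshoot 5 dB → output overshoot 0.25 dB → GR 4.75 dB.
A reduces 7.25 dB more.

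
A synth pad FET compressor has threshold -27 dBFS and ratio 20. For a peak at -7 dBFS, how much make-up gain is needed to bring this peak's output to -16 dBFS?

10 dB

The peak compresses to -27 + 20/20 = -26 dBFS.
To reach -16 dBFS requires -16 − (-26) = 10 dB of make-up.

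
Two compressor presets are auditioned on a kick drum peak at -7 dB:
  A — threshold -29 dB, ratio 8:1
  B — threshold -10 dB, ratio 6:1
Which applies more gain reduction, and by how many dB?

A, by 16.75 dB

A: overshoot 22 dB → output overshoot 2.75 dB → GR 19.25 dB.
B: overshoot 3 dB → output overshoot 0.5 dB → GR 2.5 dB.
A applies 16.75 dB more gain reduction.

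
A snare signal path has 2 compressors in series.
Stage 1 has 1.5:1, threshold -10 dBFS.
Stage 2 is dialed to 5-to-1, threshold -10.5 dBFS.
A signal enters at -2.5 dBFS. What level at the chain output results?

-9.4 dBFS

Stage 1: overshoot 7.5 dB → 7.5/1.5 = 5 dB → -5 dBFS.
Stage 2: overshoot 5.5 dB → 5.5/5 = 1.1 dB → -9.4 dBFS.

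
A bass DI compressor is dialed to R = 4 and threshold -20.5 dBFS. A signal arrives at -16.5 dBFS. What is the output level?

-19.5 dBFS

Overshoot: -16.5 − (-20.5) = 4 dB.
4:1 compression reduces that to 4/4 = 1 dB over.
So the level is -20.5 + 1 = -19.5 dBFS.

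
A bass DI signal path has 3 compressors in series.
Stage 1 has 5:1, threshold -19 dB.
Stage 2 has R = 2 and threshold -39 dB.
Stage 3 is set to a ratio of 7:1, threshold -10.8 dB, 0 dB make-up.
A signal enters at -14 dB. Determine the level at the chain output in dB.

Stage 1: 5 dB above -19 dB, reduced 5:1 to 1 dB above → -18 dB.
Stage 2: overshoot 21 dB → 21/2 = 10.5 dB → -28.5 dB.
Stage 3: -28.5 dB ≤ -10.8 dB, so stage 3 doesn't engage; output -28.5 dB.

-28.5 dB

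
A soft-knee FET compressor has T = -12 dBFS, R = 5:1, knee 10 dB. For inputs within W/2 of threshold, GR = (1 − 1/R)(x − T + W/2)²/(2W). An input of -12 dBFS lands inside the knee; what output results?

x − T + W/2 = -12 − (-12) + 5 = 5.
GR = (1 − 1/5) × 5² / 20 = 0.8 × 25 / 20 = 1 dB.
Output = -12 − 1 = -13 dBFS.

-13 dBFS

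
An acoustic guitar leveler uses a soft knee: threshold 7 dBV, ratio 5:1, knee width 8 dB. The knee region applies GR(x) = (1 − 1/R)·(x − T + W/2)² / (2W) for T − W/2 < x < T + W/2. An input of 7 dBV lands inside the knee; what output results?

x − T + W/2 = 7 − 7 + 4 = 4.
GR = (1 − 1/5) × 4² / 16 = 0.8 × 16 / 16 = 0.8 dB.
Output = 7 − 0.8 = 6.2 dBV.

6.2 dBV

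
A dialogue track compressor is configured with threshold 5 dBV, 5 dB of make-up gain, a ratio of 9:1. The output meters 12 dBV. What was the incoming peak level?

Before make-up, the level was 12 − 5 = 7 dBV.
That's 2 dB above the 5 dBV threshold.
Before 9:1 compression the overshoot was 2 × 9 = 18 dB, so input = 5 + 18 = 23 dBV.

23 dBV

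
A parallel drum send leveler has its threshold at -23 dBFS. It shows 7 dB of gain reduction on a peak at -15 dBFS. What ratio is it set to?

Input overshoot = -15 − (-23) = 8 dB.
Output overshoot = 8 − 7 = 1 dB.
Ratio = input overshoot / output overshoot = 8 / 1 = 8.

8:1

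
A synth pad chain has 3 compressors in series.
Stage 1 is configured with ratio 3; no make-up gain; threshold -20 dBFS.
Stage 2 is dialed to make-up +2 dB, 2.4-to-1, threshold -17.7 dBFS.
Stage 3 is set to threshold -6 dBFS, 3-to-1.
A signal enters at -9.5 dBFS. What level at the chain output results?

Stage 1: -9.5 dBFS is 10.5 dB over -20 dBFS; at 3:1 that becomes 3.5 dB over, giving -16.5 dBFS.
Stage 2: 1.2 dB above -17.7 dBFS, reduced 2.4:1 to 0.5 dB above → -17.2 dBFS; +2 dB make-up → -15.2 dBFS.
Stage 3: -15.2 dBFS ≤ -6 dBFS, so stage 3 doesn't engage; output -15.2 dBFS.

-15.2 dBFS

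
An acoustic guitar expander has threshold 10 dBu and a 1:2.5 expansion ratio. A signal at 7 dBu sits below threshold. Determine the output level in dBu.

2.5 dBu

The input is 3 dB below the 10 dBu threshold.
A 1:2.5 expander multiplies undershoot by 2.5: 3 × 2.5 = 7.5 dB below threshold.
Output = 10 − 7.5 = 2.5 dBu.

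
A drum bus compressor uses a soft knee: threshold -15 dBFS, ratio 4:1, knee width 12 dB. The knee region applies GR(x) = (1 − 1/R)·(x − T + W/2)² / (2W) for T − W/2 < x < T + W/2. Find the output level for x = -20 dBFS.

-20.03125 dBFS

x − T + W/2 = -20 − (-15) + 6 = 1.
GR = (1 − 1/4) × 1² / 24 = 0.75 × 1 / 24 = 0.03125 dB.
Output = -20 − 0.03125 = -20.03125 dBFS.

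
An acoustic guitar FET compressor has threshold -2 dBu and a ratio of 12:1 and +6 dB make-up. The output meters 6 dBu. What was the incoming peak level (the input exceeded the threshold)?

22 dBu

Before make-up, the level was 6 − 6 = 0 dBu.
Post-compression overshoot = 0 − (-2) = 2 dB.
Before 12:1 compression the overshoot was 2 × 12 = 24 dB, so input = -2 + 24 = 22 dBu.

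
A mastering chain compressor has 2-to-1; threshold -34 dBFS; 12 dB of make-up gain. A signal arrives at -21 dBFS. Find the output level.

The input is 13 dB above the -34 dBFS threshold.
2:1 compression reduces that to 13/2 = 6.5 dB over.
Output = -34 + 6.5 = -27.5 dBFS; make-up adds 12 dB, giving -15.5 dBFS.

-15.5 dBFS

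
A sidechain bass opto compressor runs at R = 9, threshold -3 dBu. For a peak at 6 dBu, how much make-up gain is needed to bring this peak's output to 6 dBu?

Without make-up, output = threshold + overshoot/9 = -3 + 1 = -2 dBu.
Gap to target: 8 dB.

8 dB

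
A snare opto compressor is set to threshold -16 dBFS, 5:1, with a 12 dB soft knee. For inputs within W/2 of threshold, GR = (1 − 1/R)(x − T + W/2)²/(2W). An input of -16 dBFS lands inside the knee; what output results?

-17.2 dBFS

x − T + W/2 = -16 − (-16) + 6 = 6.
GR = (1 − 1/5) × 6² / 24 = 0.8 × 36 / 24 = 1.2 dB.
Output = -16 − 1.2 = -17.2 dBFS.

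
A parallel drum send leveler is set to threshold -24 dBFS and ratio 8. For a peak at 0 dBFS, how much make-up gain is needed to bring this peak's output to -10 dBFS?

Overshoot 24 dB → 24/8 = 3 dB after compression, so the compressed level is -24 + 3 = -21 dBFS.
Make-up = target − compressed = -10 − (-21) = 11 dB.

11 dB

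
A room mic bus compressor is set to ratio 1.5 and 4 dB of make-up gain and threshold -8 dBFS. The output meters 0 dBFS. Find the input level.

-2 dBFS

Before make-up, the level was 0 − 4 = -4 dBFS.
The compressed level sits -4 − (-8) = 4 dB over threshold.
Before 1.5:1 compression the overshoot was 4 × 1.5 = 6 dB, so input = -8 + 6 = -2 dBFS.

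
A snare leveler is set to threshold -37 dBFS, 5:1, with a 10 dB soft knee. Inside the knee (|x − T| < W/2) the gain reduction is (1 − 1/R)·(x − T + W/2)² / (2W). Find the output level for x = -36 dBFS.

x − T + W/2 = -36 − (-37) + 5 = 6.
GR = (1 − 1/5) × 6² / 20 = 0.8 × 36 / 20 = 1.44 dB.
Output = -36 − 1.44 = -37.44 dBFS.

-37.44 dBFS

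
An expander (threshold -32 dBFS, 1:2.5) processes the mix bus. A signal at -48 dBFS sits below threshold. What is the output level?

Undershoot = (-32) − (-48) = 16 dB.
At 1:2.5, that expands to 40 dB under threshold.
Output = -32 − 40 = -72 dBFS.

-72 dBFS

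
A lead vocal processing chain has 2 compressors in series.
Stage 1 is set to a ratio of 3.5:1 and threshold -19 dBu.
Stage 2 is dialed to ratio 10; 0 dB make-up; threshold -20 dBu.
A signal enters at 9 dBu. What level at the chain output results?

Stage 1: 9 dBu is 28 dB over -19 dBu; at 3.5:1 that becomes 8 dB over, giving -11 dBu.
Stage 2: overshoot 9 dB → 9/10 = 0.9 dB → -19.1 dBu.

-19.1 dBu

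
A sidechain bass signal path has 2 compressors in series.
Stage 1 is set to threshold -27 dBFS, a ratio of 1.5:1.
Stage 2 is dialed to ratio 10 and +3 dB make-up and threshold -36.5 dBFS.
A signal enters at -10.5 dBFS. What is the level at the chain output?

-31.45 dBFS

Stage 1: -10.5 dBFS is 16.5 dB over -27 dBFS; at 1.5:1 that becomes 11 dB over, giving -16 dBFS.
Stage 2: 20.5 dB above -36.5 dBFS, reduced 10:1 to 2.05 dB above → -34.45 dBFS; +3 dB make-up → -31.45 dBFS.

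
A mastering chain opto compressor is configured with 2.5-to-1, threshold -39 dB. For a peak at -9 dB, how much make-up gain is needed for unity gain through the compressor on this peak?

Overshoot 30 dB → 30/2.5 = 12 dB after compression, so the compressed level is -39 + 12 = -27 dB.
Make-up = target − compressed = -9 − (-27) = 18 dB.

18 dB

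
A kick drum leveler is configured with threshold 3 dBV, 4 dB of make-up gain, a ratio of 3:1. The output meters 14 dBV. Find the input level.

24 dBV

Stripping the +4 dB make-up gives 10 dBV at the gain stage.
The compressed level sits 10 − 3 = 7 dB over threshold.
Input overshoot = R × output overshoot = 21 dB → input = 3 + 21 = 24 dBV.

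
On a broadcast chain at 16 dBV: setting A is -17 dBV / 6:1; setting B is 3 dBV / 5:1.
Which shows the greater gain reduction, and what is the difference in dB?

A, by 17.1 dB

A: overshoot 33 dB → output overshoot 5.5 dB → GR 27.5 dB.
B: overshoot 13 dB → output overshoot 2.6 dB → GR 10.4 dB.
A applies 17.1 dB more gain reduction.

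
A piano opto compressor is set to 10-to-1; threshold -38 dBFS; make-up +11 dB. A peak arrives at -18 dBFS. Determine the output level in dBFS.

-25 dBFS

Overshoot: -18 − (-38) = 20 dB.
At 10:1 the overshoot is divided by 10, leaving 2 dB above threshold.
That puts the output at -36 dBFS; make-up adds 11 dB, giving -25 dBFS.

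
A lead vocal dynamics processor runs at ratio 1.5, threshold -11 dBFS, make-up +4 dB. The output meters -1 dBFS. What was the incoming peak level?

Stripping the +4 dB make-up gives -5 dBFS at the gain stage.
That's 6 dB above the -11 dBFS threshold.
Undo the ratio: input overshoot = 6 × 1.5 = 9 dB, giving input = -2 dBFS.

-2 dBFS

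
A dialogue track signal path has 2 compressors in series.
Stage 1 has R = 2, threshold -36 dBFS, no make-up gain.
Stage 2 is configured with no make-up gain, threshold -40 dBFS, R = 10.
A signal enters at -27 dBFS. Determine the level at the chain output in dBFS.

-39.15 dBFS

Stage 1: overshoot 9 dB → 9/2 = 4.5 dB → -31.5 dBFS.
Stage 2: overshoot 8.5 dB → 8.5/10 = 0.85 dB → -39.15 dBFS.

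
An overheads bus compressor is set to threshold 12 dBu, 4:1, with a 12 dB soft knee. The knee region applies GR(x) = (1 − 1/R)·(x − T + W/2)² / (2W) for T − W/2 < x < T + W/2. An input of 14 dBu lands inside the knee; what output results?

x − T + W/2 = 14 − 12 + 6 = 8.
GR = (1 − 1/4) × 8² / 24 = 0.75 × 64 / 24 = 2 dB.
Output = 14 − 2 = 12 dBu.

12 dBu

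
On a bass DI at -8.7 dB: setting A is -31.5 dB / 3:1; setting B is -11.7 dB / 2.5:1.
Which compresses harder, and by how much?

A, by 13.4 dB

A: 22.8 dB over, compressed to 7.6 dB over, so 15.2 dB of GR.
B: 3 dB over, compressed to 1.2 dB over, so 1.8 dB of GR.
A applies 13.4 dB more gain reduction.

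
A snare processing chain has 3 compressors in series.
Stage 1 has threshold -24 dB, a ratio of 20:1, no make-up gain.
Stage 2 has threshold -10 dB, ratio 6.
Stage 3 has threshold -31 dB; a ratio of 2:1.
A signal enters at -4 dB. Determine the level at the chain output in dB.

Stage 1: overshoot 20 dB → 20/20 = 1 dB → -23 dB.
Stage 2: below threshold (-23 ≤ -10); passes unchanged; output -23 dB.
Stage 3: 8 dB above -31 dB, reduced 2:1 to 4 dB above → -27 dB.

-27 dB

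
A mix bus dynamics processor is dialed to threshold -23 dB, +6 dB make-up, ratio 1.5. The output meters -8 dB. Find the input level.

Remove make-up: -8 − 6 = -14 dB.
That's 9 dB above the -23 dB threshold.
Undo the ratio: input overshoot = 9 × 1.5 = 13.5 dB, giving input = -9.5 dB.

-9.5 dB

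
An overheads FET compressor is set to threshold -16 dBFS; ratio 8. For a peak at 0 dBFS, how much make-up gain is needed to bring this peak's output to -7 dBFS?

7 dB

Overshoot 16 dB → 16/8 = 2 dB after compression, so the compressed level is -16 + 2 = -14 dBFS.
Make-up = target − compressed = -7 − (-14) = 7 dB.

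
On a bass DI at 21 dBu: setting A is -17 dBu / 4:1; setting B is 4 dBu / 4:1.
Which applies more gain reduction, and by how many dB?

A, by 15.75 dB

A: overshoot 38 dB → output overshoot 9.5 dB → GR 28.5 dB.
B: overshoot 17 dB → output overshoot 4.25 dB → GR 12.75 dB.
A reduces 15.75 dB more.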